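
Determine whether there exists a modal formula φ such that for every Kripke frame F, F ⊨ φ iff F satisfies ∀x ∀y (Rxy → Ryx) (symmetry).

This is a Sahlqvist condition; the B axiom p → □◇p defines it.

Yes — defined by p → □◇p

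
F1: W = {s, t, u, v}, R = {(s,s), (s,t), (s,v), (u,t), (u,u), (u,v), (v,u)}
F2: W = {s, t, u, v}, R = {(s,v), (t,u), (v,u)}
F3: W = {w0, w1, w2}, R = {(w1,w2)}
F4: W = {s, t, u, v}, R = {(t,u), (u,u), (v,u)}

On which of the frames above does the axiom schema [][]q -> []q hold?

This is the axiom for density; its first-order frame correspondent is forall x forall y (Rxy -> exists z (Rxz & Rzy)).
F1: ✓.
F2: fails — Rtu but no z with Rtz and Rzu.
F3: fails — Rw1w2 but no z with Rw1z and Rzw2.
F4: ✓.

F1, F4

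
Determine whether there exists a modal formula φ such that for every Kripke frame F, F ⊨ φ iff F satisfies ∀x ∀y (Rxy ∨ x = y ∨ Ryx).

If a class were modally definable it would be closed under disjoint unions (Goldblatt–Thomason).
Take 2 disjoint single-world reflexive frames: each is trivially connected, but their disjoint union has 2 worlds with no edge between distinct components, so it is not connected.
So no modal formula (or set of formulas) defines exactly the connected frames.

Not definable by any modal formula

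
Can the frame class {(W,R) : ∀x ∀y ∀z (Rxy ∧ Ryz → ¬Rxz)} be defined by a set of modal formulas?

No — not modally definable

If a class were modally definable it would be closed under surjective bounded morphisms (Goldblatt–Thomason).
The 3-cycle (worlds a,b,c with a→b→c→a) is intransitive. Mapping every world to a single reflexive point • is a surjective bounded morphism; the reflexive point is not intransitive (R••∧R•• but R••).
Hence intransitivity is not modally definable.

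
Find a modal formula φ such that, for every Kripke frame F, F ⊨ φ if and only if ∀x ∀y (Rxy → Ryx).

A defining formula is p → □◇p (the B axiom).

p → □◇p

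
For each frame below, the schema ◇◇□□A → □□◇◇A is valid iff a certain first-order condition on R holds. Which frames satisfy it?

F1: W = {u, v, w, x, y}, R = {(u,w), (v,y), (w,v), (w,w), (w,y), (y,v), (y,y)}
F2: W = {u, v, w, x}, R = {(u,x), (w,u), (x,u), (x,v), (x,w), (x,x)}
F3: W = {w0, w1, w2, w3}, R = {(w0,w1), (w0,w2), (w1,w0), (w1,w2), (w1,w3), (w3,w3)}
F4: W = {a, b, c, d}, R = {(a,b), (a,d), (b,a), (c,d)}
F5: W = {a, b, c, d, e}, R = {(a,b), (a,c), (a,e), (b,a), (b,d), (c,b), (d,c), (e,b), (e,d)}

Frame correspondent (Sahlqvist): ∀x ∀y ∀z ((xR²y ∧ xR²z) → ∃w (yR²w ∧ zR²w)) — i.e. a generalized confluence (Geach) condition.
F1: ✓.
F2: fails — uR²u, uR²v but no t with uR²t and vR²t.
F3: fails — w0R²w0, w0R²w2 but no w with w0R²w and w2R²w.
F4: fails — bR²b, bR²d but no w with bR²w and dR²w.
F5: fails — bR²b, bR²c but no w with bR²w and cR²w.

F1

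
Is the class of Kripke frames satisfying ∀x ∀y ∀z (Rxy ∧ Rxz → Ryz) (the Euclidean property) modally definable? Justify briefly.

Yes: it is the Euclidean property, defined by the 5 schema ◇q → □◇q.

Yes — defined by ◇q → □◇q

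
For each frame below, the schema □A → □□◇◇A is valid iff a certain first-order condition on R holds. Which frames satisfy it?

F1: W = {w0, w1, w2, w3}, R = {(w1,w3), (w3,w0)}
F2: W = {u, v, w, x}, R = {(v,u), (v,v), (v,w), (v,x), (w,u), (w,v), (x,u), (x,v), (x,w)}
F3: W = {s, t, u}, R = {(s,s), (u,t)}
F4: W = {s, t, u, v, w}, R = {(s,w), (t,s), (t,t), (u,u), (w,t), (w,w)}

Frame correspondent (Sahlqvist): ∀x ∀z (xR²z → ∃w (xRw ∧ zR²w)) — i.e. a generalized confluence (Geach) condition.
F1: fails — w1R²w0 but no w with w1Rw and w0R²w.
F2: fails — vR²u but no t with vRt and uR²t.
F3: condition met.
F4: condition met.
Valid on: F3, F4.

F3, F4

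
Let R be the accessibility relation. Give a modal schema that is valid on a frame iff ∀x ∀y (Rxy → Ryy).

The condition is shift-reflexivity. The T□ schema □(□s → s) defines it.
Suppose □(□s→s) is valid. Take Rxy and set V(s)={w : Ryw}. Then at y, □s holds; since □(□s→s) at x, □s→s at y, so s at y, i.e. Ryy.

□(□s → s)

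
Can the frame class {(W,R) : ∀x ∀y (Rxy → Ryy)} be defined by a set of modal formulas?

This is a Sahlqvist condition; the T□ axiom □(□r → r) defines it.
Suppose □(□r→r) is valid. Take Rxy and set V(r)={w : Ryw}. Then at y, □r holds; since □(□r→r) at x, □r→r at y, so r at y, i.e. Ryy.

Yes — defined by □(□r → r)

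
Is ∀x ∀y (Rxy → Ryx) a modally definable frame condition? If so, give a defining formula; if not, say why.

This is a Sahlqvist condition; the B axiom r → □◇r defines it.
Suppose r→□◇r is valid. Take Rxy and set V(r)={x}. Then r at x, so □◇r at x, so ◇r at y, so some z with Ryz has r; z=x, i.e. Ryx.

Yes — defined by r → □◇r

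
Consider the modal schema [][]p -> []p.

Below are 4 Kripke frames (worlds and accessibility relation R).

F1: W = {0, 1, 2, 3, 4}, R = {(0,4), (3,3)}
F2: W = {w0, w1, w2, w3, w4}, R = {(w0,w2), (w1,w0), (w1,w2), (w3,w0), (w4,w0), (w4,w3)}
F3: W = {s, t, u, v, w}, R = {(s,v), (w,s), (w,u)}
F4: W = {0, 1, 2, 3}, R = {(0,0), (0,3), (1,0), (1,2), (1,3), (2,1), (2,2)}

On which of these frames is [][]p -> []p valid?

This is the axiom for density; its first-order frame correspondent is forall x forall y (Rxy -> exists z (Rxz & Rzy)).
F1: fails — R04 but no z with R0z and Rz4.
F2: fails — Rw1w0 but no z with Rw1z and Rzw0.
F3: fails — Rsv but no z with Rsz and Rzv.
F4: satisfies the condition.
Valid on: F4.

F4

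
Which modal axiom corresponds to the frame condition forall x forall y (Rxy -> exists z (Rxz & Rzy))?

The condition is density. The C4 schema □□r → □r defines it.

□□r → □r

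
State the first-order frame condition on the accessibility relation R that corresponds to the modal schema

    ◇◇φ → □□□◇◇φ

This is a Sahlqvist (Geach-type) schema ◇^2□^0φ → □^3◇^2φ.
First-order correspondent: ∀x ∀y ∀z ((xR²y ∧ xR³z) → ∃w (y = w ∧ zR²w)).

∀x ∀y ∀z ((xR²y ∧ xR³z) → ∃w (y = w ∧ zR²w))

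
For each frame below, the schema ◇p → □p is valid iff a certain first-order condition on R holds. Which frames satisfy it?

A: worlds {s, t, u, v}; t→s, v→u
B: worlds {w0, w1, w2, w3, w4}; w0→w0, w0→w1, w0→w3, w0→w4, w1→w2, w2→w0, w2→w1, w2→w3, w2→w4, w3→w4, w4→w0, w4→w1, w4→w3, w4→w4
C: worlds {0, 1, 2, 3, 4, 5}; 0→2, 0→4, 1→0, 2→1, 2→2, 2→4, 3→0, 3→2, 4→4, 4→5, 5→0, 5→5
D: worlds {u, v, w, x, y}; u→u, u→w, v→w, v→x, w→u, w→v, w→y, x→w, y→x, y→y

A

The schema corresponds to partial functionality: ∀x ∀y ∀z (Rxy ∧ Rxz → y = z).
A: satisfies the condition.
B: fails — w0 sees both w0 and w1.
C: fails — 0 sees both 2 and 4.
D: fails — u sees both u and w.
Valid on: A.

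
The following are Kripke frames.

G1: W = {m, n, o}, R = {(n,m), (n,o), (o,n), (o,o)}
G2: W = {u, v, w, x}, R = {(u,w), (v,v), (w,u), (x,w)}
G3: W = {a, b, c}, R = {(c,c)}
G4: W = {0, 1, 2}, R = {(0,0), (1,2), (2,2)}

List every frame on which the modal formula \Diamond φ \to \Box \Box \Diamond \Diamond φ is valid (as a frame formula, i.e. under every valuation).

G3, G4

Frame correspondent (Sahlqvist): \forall x \forall y \forall z ((xRy \wedge x R^2 z) \to \exists w (y = w \wedge z R^2 w)) — i.e. a generalized confluence (Geach) condition.
G1: fails — nRm, nR²n but no w with m=w and nR²w.
G2: fails — uRw, uR²u but no t with w=t and uR²t.
G3: satisfies the condition.
G4: satisfies the condition.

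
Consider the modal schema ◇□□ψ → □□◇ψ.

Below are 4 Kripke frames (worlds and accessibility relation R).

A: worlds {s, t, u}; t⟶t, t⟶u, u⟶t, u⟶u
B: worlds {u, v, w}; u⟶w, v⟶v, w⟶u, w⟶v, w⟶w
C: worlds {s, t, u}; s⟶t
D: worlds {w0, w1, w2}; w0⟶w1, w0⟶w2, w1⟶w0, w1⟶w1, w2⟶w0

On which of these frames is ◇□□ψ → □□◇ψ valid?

Frame correspondent (Sahlqvist): ∀x ∀y ∀z ((xRy ∧ xR²z) → ∃w (yR²w ∧ zRw)) — i.e. a generalized confluence (Geach) condition.
A: ✓.
B: fails — wRv, wR²u but no t with vR²t and uRt.
C: ✓.
D: ✓.

A, C, D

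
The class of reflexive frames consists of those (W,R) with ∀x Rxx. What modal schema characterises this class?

□s → s

The condition is reflexivity. The T schema □s → s defines it.
Suppose □s→s is valid. At any x set V(s)={w : Rxw}. Then □s holds at x, so s holds at x, i.e. Rxx.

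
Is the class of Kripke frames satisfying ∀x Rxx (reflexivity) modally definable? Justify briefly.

Yes — defined by □q → q

Yes: it is reflexivity, defined by the T schema □q → q.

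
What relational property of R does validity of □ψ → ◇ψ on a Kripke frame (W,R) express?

Suppose □ψ→◇ψ is valid. At any x set V(ψ)=W. Then □ψ at x, so ◇ψ at x, so x has a successor.
Conversely, any frame satisfying ∀x ∃y Rxy validates the schema.
So the correspondent is seriality.

Seriality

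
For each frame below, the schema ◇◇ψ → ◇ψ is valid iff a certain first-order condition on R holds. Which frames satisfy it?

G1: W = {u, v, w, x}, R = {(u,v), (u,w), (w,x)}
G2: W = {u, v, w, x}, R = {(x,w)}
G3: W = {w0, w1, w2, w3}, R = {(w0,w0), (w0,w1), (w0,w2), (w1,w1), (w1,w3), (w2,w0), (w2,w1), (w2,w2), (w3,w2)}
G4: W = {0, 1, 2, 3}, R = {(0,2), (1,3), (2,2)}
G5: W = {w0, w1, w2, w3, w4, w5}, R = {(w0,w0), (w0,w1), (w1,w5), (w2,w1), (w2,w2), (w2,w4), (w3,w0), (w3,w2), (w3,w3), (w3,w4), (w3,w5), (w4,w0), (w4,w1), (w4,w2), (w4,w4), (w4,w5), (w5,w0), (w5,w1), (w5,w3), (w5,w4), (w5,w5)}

The schema corresponds to transitivity: ∀x ∀y ∀z (Rxy ∧ Ryz → Rxz).
G1: fails — Ruw and Rwx but not Rux.
G2: condition met.
G3: fails — Rw3w2 and Rw2w1 but not Rw3w1.
G4: condition met.
G5: fails — Rw0w1 and Rw1w5 but not Rw0w5.

G2, G4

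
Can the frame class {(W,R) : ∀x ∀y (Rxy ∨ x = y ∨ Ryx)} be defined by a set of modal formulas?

Not definable by any modal formula

If a class were modally definable it would be closed under disjoint unions (Goldblatt–Thomason).
Take 2 disjoint single-world reflexive frames: each is trivially connected, but their disjoint union has 2 worlds with no edge between distinct components, so it is not connected.
So no modal formula (or set of formulas) defines exactly the connected frames.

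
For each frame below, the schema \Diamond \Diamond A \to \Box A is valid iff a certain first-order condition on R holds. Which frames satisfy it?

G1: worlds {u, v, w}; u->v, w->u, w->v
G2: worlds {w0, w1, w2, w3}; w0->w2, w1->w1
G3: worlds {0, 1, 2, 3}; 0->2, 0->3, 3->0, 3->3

This is the axiom for a generalized confluence (Geach) condition; its first-order frame correspondent is \forall x \forall y \forall z ((x R^2 y \wedge xRz) \to \exists w (y = w \wedge z = w)).
G1: fails — wR²v, wRu but v ≠ u.
G2: ✓.
G3: fails — 0R²0, 0R2 but 0 ≠ 2.

G2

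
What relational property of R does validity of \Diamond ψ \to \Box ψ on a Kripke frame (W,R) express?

partial functionality: \forall x \forall y \forall z (Rxy \wedge Rxz \to y = z)

Suppose ◇ψ→□ψ is valid. Take Rxy, Rxz and set V(ψ)={y}. Then ◇ψ at x, so □ψ at x, so ψ at z, i.e. z=y.
The converse is a direct semantic check.
Frame condition: \forall x \forall y \forall z (Rxy \wedge Rxz \to y = z).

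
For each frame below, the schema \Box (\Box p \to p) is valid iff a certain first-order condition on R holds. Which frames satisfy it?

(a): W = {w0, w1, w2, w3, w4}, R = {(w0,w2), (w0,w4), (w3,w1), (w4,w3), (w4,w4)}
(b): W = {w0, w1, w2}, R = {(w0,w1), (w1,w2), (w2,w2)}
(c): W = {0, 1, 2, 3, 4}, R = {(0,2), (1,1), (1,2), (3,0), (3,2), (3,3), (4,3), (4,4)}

This is the axiom for shift-reflexivity; its first-order frame correspondent is \forall x \forall y (Rxy \to Ryy).
(a): fails — Rw3w1 but not Rw1w1.
(b): fails — Rw0w1 but not Rw1w1.
(c): fails — R32 but not R22.
Valid on no frame.

none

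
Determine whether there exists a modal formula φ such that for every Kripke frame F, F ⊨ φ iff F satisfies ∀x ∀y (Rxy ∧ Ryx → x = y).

If a class were modally definable it would be closed under surjective bounded morphisms (Goldblatt–Thomason).
The 6-cycle (worlds a,b,c,d,e,f with a→b→c→d→e→f→a) is antisymmetric. Sending even-indexed worlds to • and odd-indexed worlds to ∘ is a surjective bounded morphism onto the two-world frame with •↔∘, which is not antisymmetric.
Hence antisymmetry is not modally definable.

No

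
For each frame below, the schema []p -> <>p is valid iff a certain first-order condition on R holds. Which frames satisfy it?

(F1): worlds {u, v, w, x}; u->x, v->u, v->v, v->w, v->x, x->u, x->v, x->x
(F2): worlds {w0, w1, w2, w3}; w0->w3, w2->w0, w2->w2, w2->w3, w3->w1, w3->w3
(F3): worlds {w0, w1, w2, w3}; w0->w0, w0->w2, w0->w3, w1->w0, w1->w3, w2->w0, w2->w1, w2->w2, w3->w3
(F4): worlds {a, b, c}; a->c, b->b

(F3)

The schema corresponds to seriality: forall x exists y Rxy.
(F1): fails — world w has no successor.
(F2): fails — world w1 has no successor.
(F3): holds.
(F4): fails — world c has no successor.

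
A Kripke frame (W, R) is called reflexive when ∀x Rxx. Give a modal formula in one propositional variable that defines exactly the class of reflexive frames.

A defining formula is □r → r (the T axiom).
Suppose □r→r is valid. At any x set V(r)={w : Rxw}. Then □r holds at x, so r holds at x, i.e. Rxx.

□r → r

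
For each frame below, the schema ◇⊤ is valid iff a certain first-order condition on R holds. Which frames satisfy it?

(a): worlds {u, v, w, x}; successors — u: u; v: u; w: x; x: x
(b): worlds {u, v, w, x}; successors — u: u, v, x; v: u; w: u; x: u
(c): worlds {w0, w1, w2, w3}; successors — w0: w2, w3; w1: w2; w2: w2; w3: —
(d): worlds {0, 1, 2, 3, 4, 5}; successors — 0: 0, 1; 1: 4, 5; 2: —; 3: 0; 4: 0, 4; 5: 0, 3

(a), (b)

The schema corresponds to seriality: ∀x ∃y Rxy.
(a): satisfies the condition.
(b): satisfies the condition.
(c): fails — world w3 has no successor.
(d): fails — world 2 has no successor.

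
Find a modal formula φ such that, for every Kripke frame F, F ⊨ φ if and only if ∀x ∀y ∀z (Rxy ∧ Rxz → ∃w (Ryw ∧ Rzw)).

◇□r → □◇r

The condition is convergence. The .2 schema ◇□r → □◇r defines it.
Suppose ◇□r→□◇r is valid. Take Rxy, Rxz and set V(r)={w : Ryw}. Then □r at y so ◇□r at x, so □◇r at x, so ◇r at z, giving w with Rzw and Ryw.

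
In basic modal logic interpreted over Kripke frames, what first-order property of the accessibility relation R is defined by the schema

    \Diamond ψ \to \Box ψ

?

Partial functionality

Suppose ◇ψ→□ψ is valid. Take Rxy, Rxz and set V(ψ)={y}. Then ◇ψ at x, so □ψ at x, so ψ at z, i.e. z=y.
Conversely, on a frame with partial functionality the schema holds at every world under every valuation.
Frame condition: \forall x \forall y \forall z (Rxy \wedge Rxz \to y = z).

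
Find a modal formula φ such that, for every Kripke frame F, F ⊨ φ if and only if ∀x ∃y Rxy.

The condition is seriality. The D schema □ψ → ◇ψ defines it.
Suppose □ψ→◇ψ is valid. At any x set V(ψ)=W. Then □ψ at x, so ◇ψ at x, so x has a successor.

□ψ → ◇ψ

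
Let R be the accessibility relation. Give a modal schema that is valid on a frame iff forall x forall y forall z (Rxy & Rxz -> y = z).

◇p → □p

A defining formula is ◇p → □p (the CD axiom).
Suppose ◇p→□p is valid. Take Rxy, Rxz and set V(p)={y}. Then ◇p at x, so □p at x, so p at z, i.e. z=y.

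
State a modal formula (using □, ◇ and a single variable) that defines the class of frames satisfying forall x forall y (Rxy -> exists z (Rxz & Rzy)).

□□q → □q

A defining formula is □□q → □q (the C4 axiom).
Suppose □□q→□q is valid. Take Rxy and set V(q)={w : xR²w}. Then □□q at x, so □q at x, so q at y, i.e. ∃z(Rxz∧Rzy).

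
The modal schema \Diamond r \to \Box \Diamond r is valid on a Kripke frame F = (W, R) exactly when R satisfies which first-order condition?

This schema is the 5 axiom.
It corresponds to the Euclidean property: \forall x \forall y \forall z (Rxy \wedge Rxz \to Ryz).

the Euclidean property: \forall x \forall y \forall z (Rxy \wedge Rxz \to Ryz)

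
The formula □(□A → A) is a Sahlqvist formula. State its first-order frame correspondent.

Shift-reflexivity

Suppose □(□A→A) is valid. Take Rxy and set V(A)={w : Ryw}. Then at y, □A holds; since □(□A→A) at x, □A→A at y, so A at y, i.e. Ryy.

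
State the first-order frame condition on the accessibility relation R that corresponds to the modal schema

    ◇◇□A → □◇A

This is a Sahlqvist (Geach-type) schema ◇^2□^1A → □^1◇^1A.
Minimal-valuation argument: fix x; take any y with xR^2y and any z with xR^1z. Set V(A) to the set of worlds R-reachable from y in exactly 1 step. Then □^1A holds at y, so the antecedent holds at x; validity forces ◇^1A at z, giving a w with zR^1w and yR^1w.
First-order correspondent: ∀x ∀y ∀z ((xR²y ∧ xRz) → ∃w (yRw ∧ zRw)).

∀x ∀y ∀z ((xR²y ∧ xRz) → ∃w (yRw ∧ zRw))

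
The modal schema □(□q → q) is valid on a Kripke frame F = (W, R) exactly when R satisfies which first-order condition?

Shift-reflexivity

Suppose □(□q→q) is valid. Take Rxy and set V(q)={w : Ryw}. Then at y, □q holds; since □(□q→q) at x, □q→q at y, so q at y, i.e. Ryy.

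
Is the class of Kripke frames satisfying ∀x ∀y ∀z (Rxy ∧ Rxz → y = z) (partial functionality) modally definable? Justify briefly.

Yes: it is partial functionality, defined by the CD schema ◇q → □q.

Yes — defined by ◇q → □q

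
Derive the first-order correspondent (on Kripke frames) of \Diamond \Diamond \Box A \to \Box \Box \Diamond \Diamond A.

This is a Sahlqvist (Geach-type) schema ◇^2□^1A → □^2◇^2A.
Minimal-valuation argument: fix x; take any y with xR^2y and any z with xR^2z. Set V(A) to the set of worlds R-reachable from y in exactly 1 step. Then □^1A holds at y, so the antecedent holds at x; validity forces ◇^2A at z, giving a w with zR^2w and yR^1w.
First-order correspondent: \forall x \forall y \forall z ((x R^2 y \wedge x R^2 z) \to \exists w (yRw \wedge z R^2 w)).

\forall x \forall y \forall z ((x R^2 y \wedge x R^2 z) \to \exists w (yRw \wedge z R^2 w))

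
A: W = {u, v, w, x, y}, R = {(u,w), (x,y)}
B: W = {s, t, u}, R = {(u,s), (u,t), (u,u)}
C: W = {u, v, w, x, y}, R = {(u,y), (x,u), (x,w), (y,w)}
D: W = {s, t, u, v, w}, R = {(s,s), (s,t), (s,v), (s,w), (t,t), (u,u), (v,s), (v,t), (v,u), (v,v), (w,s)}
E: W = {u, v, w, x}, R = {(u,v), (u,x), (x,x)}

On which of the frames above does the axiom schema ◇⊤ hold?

D

The schema corresponds to seriality: ∀x ∃y Rxy.
A: fails — world v has no successor.
B: fails — world s has no successor.
C: fails — world v has no successor.
D: satisfies the condition.
E: fails — world v has no successor.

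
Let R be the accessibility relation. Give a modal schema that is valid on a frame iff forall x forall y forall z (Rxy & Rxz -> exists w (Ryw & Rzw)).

◇□p → □◇p

The condition is convergence. The .2 schema ◇□p → □◇p defines it.
Suppose ◇□p→□◇p is valid. Take Rxy, Rxz and set V(p)={w : Ryw}. Then □p at y so ◇□p at x, so □◇p at x, so ◇p at z, giving w with Rzw and Ryw.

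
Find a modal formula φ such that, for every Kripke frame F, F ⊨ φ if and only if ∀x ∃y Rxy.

□ψ → ◇ψ

A defining formula is □ψ → ◇ψ (the D axiom).
Suppose □ψ→◇ψ is valid. At any x set V(ψ)=W. Then □ψ at x, so ◇ψ at x, so x has a successor.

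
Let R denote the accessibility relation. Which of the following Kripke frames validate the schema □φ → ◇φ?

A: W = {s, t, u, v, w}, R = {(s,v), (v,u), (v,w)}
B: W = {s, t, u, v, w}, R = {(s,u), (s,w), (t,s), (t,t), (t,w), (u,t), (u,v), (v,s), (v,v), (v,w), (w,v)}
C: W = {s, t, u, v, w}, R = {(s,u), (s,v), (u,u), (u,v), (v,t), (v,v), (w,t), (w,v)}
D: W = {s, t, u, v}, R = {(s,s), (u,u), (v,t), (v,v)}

The schema corresponds to seriality: ∀x ∃y Rxy.
A: fails — world t has no successor.
B: ✓.
C: fails — world t has no successor.
D: fails — world t has no successor.
Valid on: B.

B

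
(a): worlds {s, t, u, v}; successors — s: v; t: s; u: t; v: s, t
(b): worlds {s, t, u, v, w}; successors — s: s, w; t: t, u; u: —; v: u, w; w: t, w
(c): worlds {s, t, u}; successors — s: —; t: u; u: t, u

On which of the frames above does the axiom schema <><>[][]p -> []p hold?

The schema corresponds to a generalized confluence (Geach) condition: forall x forall y forall z ((x R^2 y & xRz) -> exists w (y R^2 w & z = w)).
(a): fails — sR²s, sRv but no w with sR²w and v=w.
(b): fails — sR²t, sRs but no w* with tR²w* and s=w*.
(c): condition met.
Valid on: (c).

(c)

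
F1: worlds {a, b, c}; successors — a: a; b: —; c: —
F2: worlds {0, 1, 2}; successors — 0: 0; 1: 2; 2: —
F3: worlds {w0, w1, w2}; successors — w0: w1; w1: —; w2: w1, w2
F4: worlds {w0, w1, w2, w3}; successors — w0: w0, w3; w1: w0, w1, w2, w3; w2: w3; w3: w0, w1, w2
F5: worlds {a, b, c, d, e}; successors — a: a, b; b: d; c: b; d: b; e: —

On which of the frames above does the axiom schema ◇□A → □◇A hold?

Frame correspondent (Sahlqvist): ∀x ∀y ∀z (Rxy ∧ Rxz → ∃w (Ryw ∧ Rzw)) — i.e. convergence.
F1: holds.
F2: fails — R12 and R12 but 2 and 2 have no common successor.
F3: fails — Rw0w1 and Rw0w1 but w1 and w1 have no common successor.
F4: fails — Rw1w2 and Rw1w3 but w2 and w3 have no common successor.
F5: fails — Rab and Raa but b and a have no common successor.
Valid on: F1.

F1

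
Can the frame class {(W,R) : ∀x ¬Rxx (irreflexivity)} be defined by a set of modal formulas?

No

If a class were modally definable it would be closed under surjective bounded morphisms (Goldblatt–Thomason).
The 2-cycle (worlds s,t with s→t→s) is irreflexive, and the map sending every world to a single reflexive point • is a surjective bounded morphism (forth: every edge maps to (•,•); back: every world has a successor). So any modal formula valid on the 2-cycle is also valid on the reflexive point, which is not irreflexive.
Hence irreflexivity is not modally definable.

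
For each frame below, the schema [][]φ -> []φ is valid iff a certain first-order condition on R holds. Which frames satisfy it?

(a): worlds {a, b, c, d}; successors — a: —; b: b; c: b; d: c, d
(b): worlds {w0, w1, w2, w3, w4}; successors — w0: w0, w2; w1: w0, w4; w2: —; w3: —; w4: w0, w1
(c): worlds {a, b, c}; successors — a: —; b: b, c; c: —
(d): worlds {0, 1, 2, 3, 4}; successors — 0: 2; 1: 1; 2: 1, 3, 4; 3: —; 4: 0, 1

(a), (c)

Frame correspondent (Sahlqvist): forall x forall y (Rxy -> exists z (Rxz & Rzy)) — i.e. density.
(a): satisfies the condition.
(b): fails — Rw4w1 but no z with Rw4z and Rzw1.
(c): satisfies the condition.
(d): fails — R02 but no z with R0z and Rz2.
Valid on: (a), (c).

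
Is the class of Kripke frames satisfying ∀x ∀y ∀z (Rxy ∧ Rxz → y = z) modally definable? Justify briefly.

Yes, by ◇q → □q

The condition is partial functionality. A defining modal formula is ◇q → □q.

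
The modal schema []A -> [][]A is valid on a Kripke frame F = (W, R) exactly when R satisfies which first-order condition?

This is the 4 axiom.
Its frame correspondent is transitivity — forall x forall y forall z (Rxy & Ryz -> Rxz).

transitivity: forall x forall y forall z (Rxy & Ryz -> Rxz)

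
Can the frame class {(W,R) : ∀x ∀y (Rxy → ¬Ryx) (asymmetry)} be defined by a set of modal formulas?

Modal frame validity is preserved under surjective bounded morphisms.
The 4-cycle (worlds w0,w1,w2,w3 with w0→w1→w2→w3→w0) is asymmetric. Mapping every world to a single reflexive point • is a surjective bounded morphism, and the reflexive point is not asymmetric (R•• but asymmetry requires ¬R••).
So the class is not modally definable.

Not definable by any modal formula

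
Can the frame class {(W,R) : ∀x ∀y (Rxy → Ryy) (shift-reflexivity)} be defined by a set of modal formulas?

This is a Sahlqvist condition; the T□ axiom □(□q → q) defines it.
Suppose □(□q→q) is valid. Take Rxy and set V(q)={w : Ryw}. Then at y, □q holds; since □(□q→q) at x, □q→q at y, so q at y, i.e. Ryy.

Yes — defined by □(□q → q)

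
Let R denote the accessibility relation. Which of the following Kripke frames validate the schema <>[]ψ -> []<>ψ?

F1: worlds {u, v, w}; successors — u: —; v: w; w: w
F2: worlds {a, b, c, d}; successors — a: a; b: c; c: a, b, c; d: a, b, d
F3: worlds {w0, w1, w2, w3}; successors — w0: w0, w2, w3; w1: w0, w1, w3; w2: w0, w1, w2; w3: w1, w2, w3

F1, F3

Frame correspondent (Sahlqvist): forall x forall y forall z (Rxy & Rxz -> exists w (Ryw & Rzw)) — i.e. convergence.
F1: ✓.
F2: fails — Rcb and Rca but b and a have no common successor.
F3: ✓.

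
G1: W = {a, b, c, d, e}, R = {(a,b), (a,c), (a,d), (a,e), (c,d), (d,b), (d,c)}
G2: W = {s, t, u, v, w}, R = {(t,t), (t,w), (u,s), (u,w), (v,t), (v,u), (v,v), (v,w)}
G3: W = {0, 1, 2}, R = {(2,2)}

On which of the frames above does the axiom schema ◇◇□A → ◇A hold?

Frame correspondent (Sahlqvist): ∀x ∀y (xR²y → ∃w (yRw ∧ xRw)) — i.e. a generalized confluence (Geach) condition.
G1: fails — aR²b but no w with bRw and aRw.
G2: fails — tR²w but no w* with wRw* and tRw*.
G3: holds.

G3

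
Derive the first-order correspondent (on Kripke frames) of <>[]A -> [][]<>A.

forall x forall y forall z ((xRy & x R^2 z) -> exists w (yRw & zRw))

This is a Sahlqvist (Geach-type) schema ◇^1□^1A → □^2◇^1A.
First-order correspondent: forall x forall y forall z ((xRy & x R^2 z) -> exists w (yRw & zRw)).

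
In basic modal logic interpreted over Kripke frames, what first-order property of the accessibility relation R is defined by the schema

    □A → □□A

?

transitivity

Suppose □A→□□A is valid. Take Rxy, Ryz and set V(A)={w : Rxw}. Then □A at x, so □□A at x, so □A at y, so A at z, i.e. Rxz.
Conversely, on a frame with transitivity the schema holds at every world under every valuation.
So the correspondent is transitivity.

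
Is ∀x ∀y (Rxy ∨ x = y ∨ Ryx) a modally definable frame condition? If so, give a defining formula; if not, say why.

No — not modally definable

Any modally definable frame class is closed under disjoint unions.
Take 2 disjoint single-world reflexive frames: each is trivially connected, but their disjoint union has 2 worlds with no edge between distinct components, so it is not connected.
So no modal formula (or set of formulas) defines exactly the connected frames.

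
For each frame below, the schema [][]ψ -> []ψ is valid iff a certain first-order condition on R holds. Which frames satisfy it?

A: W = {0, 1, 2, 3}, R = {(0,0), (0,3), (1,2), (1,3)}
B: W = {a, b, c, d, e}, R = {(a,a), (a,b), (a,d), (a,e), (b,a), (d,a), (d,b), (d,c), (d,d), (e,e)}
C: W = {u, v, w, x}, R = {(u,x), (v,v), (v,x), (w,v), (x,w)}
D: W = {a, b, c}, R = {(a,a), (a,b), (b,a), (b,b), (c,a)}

Frame correspondent (Sahlqvist): forall x forall y (Rxy -> exists z (Rxz & Rzy)) — i.e. density.
A: fails — R12 but no z with R1z and Rz2.
B: condition met.
C: fails — Rxw but no z with Rxz and Rzw.
D: condition met.
Valid on: B, D.

B, D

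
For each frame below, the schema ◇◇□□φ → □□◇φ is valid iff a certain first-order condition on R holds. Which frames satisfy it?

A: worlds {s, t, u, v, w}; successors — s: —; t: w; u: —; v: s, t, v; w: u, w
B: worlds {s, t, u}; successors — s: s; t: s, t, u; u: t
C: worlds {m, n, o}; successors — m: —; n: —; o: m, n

C

Frame correspondent (Sahlqvist): ∀x ∀y ∀z ((xR²y ∧ xR²z) → ∃w (yR²w ∧ zRw)) — i.e. a generalized confluence (Geach) condition.
A: fails — tR²u, tR²u but no w* with uR²w* and uRw*.
B: fails — tR²s, tR²u but no w with sR²w and uRw.
C: holds.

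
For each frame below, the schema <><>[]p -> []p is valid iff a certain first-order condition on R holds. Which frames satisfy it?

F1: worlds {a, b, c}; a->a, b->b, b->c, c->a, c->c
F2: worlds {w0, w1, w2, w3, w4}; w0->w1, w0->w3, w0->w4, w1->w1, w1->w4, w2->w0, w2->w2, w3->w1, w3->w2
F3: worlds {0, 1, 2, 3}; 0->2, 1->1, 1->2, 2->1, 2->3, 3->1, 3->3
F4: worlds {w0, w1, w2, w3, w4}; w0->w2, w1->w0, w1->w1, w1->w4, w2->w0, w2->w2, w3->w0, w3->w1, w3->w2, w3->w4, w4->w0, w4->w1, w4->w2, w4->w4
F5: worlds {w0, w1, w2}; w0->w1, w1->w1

F5

This is the axiom for a generalized confluence (Geach) condition; its first-order frame correspondent is forall x forall y forall z ((x R^2 y & xRz) -> exists w (yRw & z = w)).
F1: fails — bR²a, bRb but no w with aRw and b=w.
F2: fails — w0R²w1, w0Rw3 but no w with w1Rw and w3=w.
F3: fails — 0R²3, 0R2 but no w with 3Rw and 2=w.
F4: fails — w1R²w0, w1Rw0 but no w with w0Rw and w0=w.
F5: condition met.
Valid on: F5.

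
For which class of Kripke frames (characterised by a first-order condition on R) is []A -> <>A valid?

Suppose □A→◇A is valid. At any x set V(A)=W. Then □A at x, so ◇A at x, so x has a successor.
Conversely, on a frame with seriality the schema holds at every world under every valuation.
Frame condition: forall x exists y Rxy.

seriality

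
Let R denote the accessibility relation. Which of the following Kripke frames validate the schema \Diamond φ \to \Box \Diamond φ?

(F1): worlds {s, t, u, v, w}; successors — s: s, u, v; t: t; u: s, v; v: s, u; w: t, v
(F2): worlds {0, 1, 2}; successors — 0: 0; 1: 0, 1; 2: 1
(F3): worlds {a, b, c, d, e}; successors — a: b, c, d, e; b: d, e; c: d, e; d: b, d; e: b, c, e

none

Frame correspondent (Sahlqvist): \forall x \forall y \forall z (Rxy \wedge Rxz \to Ryz) — i.e. the Euclidean property.
(F1): fails — Rsv and Rsv but not Rvv.
(F2): fails — R10 and R11 but not R01.
(F3): fails — Rab and Rab but not Rbb.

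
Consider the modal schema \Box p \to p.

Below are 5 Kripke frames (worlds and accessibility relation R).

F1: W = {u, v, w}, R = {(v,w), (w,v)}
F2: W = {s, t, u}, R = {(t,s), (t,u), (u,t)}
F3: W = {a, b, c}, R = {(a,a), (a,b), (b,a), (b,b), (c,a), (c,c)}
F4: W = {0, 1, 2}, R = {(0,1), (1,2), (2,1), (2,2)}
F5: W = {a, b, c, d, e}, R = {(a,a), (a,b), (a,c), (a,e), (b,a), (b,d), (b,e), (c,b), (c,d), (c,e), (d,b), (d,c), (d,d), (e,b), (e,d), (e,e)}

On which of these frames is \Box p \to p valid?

F3

This is the axiom for reflexivity; its first-order frame correspondent is \forall x Rxx.
F1: fails — world u does not see itself.
F2: fails — world s does not see itself.
F3: satisfies the condition.
F4: fails — world 0 does not see itself.
F5: fails — world b does not see itself.
Valid on: F3.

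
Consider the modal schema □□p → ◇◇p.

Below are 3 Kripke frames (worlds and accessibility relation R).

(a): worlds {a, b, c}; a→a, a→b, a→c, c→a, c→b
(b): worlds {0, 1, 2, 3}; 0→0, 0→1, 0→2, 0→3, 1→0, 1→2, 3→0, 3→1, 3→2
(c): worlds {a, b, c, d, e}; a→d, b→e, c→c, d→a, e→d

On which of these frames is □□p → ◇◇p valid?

(c)

This is the axiom for a generalized confluence (Geach) condition; its first-order frame correspondent is ∀x ∃w (xR²w ∧ xR²w).
(a): fails — at b but no w with bR²w and bR²w.
(b): fails — at 2 but no w with 2R²w and 2R²w.
(c): ✓.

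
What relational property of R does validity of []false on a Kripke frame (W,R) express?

□⊥ is valid iff no world has any successor (otherwise □⊥ fails at any world with one).

emptiness of R: forall x forall y ~Rxy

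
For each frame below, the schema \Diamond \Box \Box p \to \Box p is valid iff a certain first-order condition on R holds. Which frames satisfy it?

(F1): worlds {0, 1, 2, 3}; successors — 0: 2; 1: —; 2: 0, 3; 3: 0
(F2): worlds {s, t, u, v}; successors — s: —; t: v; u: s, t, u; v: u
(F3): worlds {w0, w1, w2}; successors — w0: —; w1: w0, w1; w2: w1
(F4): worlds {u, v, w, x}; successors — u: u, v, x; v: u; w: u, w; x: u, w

The schema corresponds to a generalized confluence (Geach) condition: \forall x \forall y \forall z ((xRy \wedge xRz) \to \exists w (y R^2 w \wedge z = w)).
(F1): fails — 2R3, 2R0 but no w with 3R²w and 0=w.
(F2): fails — tRv, tRv but no w with vR²w and v=w.
(F3): fails — w1Rw0, w1Rw0 but no w with w0R²w and w0=w.
(F4): ✓.
Valid on: (F4).

(F4)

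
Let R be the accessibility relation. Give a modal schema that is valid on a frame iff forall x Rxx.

□s → s

This is reflexivity; the standard corresponding axiom is T: □s → s.
Suppose □s→s is valid. At any x set V(s)={w : Rxw}. Then □s holds at x, so s holds at x, i.e. Rxx.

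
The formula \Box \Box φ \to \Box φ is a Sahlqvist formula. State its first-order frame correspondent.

Suppose □□φ→□φ is valid. Take Rxy and set V(φ)={w : xR²w}. Then □□φ at x, so □φ at x, so φ at y, i.e. ∃z(Rxz∧Rzy).

Density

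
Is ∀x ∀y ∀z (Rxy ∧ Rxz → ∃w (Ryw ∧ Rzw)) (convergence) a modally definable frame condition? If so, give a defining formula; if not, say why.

Definable; ◇□r → □◇r defines it

Yes: it is convergence, defined by the .2 schema ◇□r → □◇r.
Suppose ◇□r→□◇r is valid. Take Rxy, Rxz and set V(r)={w : Ryw}. Then □r at y so ◇□r at x, so □◇r at x, so ◇r at z, giving w with Rzw and Ryw.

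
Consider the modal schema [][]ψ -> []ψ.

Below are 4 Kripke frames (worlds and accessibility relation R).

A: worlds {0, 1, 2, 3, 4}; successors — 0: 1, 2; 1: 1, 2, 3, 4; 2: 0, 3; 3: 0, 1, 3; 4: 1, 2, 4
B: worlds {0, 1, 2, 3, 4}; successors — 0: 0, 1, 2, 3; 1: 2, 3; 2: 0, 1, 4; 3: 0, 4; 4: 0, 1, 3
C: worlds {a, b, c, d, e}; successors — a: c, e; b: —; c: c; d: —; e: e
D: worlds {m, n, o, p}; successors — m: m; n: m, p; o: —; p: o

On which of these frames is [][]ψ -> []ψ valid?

Frame correspondent (Sahlqvist): forall x forall y (Rxy -> exists z (Rxz & Rzy)) — i.e. density.
A: satisfies the condition.
B: fails — R34 but no z with R3z and Rz4.
C: satisfies the condition.
D: fails — Rnp but no z with Rnz and Rzp.

A, C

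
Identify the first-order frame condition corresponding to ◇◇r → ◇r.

This is a form of the 4 axiom.
It corresponds to transitivity: ∀x ∀y ∀z (Rxy ∧ Ryz → Rxz).

Transitivity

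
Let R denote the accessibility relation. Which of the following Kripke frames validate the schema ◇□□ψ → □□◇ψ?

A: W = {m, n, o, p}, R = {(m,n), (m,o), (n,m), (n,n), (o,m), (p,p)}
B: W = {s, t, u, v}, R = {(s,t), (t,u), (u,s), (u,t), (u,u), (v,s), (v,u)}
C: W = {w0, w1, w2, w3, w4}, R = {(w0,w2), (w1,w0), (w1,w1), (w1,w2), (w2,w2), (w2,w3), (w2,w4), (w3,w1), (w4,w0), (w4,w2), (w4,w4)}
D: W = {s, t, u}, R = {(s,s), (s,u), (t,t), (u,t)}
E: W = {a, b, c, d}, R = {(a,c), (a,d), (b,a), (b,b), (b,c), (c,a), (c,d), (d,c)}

This is the axiom for a generalized confluence (Geach) condition; its first-order frame correspondent is ∀x ∀y ∀z ((xRy ∧ xR²z) → ∃w (yR²w ∧ zRw)).
A: satisfies the condition.
B: fails — uRs, uR²s but no w with sR²w and sRw.
C: fails — w1Rw0, w1R²w3 but no w with w0R²w and w3Rw.
D: fails — sRu, sR²s but no w with uR²w and sRw.
E: fails — aRd, aR²d but no w with dR²w and dRw.
Valid on: A.

A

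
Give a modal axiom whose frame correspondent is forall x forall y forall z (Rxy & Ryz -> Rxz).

A defining formula is □q → □□q (the 4 axiom).
Suppose □q→□□q is valid. Take Rxy, Ryz and set V(q)={w : Rxw}. Then □q at x, so □□q at x, so □q at y, so q at z, i.e. Rxz.

□q → □□q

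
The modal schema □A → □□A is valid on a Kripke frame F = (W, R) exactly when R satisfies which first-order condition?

transitivity

Suppose □A→□□A is valid. Take Rxy, Ryz and set V(A)={w : Rxw}. Then □A at x, so □□A at x, so □A at y, so A at z, i.e. Rxz.
Conversely, any frame satisfying ∀x ∀y ∀z (Rxy ∧ Ryz → Rxz) validates the schema.
So the correspondent is transitivity.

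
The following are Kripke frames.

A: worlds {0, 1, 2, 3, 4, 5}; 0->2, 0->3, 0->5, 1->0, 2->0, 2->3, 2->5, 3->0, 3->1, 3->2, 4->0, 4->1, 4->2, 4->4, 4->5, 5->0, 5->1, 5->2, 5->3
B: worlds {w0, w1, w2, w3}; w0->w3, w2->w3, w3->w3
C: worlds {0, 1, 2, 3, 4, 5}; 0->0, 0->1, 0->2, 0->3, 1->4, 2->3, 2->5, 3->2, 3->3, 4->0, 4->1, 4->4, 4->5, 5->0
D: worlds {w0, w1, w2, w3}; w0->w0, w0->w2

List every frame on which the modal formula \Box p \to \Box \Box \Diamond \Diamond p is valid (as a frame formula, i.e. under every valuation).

A, B

The schema corresponds to a generalized confluence (Geach) condition: \forall x \forall z (x R^2 z \to \exists w (xRw \wedge z R^2 w)).
A: holds.
B: holds.
C: fails — 1R²5 but no w with 1Rw and 5R²w.
D: fails — w0R²w2 but no w with w0Rw and w2R²w.
Valid on: A, B.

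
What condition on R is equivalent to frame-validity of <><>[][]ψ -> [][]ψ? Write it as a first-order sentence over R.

This is a Sahlqvist (Geach-type) schema ◇^2□^2ψ → □^2◇^0ψ.
Minimal-valuation argument: fix x; take any y with xR^2y and any z with xR^2z. Set V(ψ) to the set of worlds R-reachable from y in exactly 2 steps. Then □^2ψ holds at y, so the antecedent holds at x; validity forces ◇^0ψ at z, giving a w with zR^0w and yR^2w.
First-order correspondent: forall x forall y forall z ((x R^2 y & x R^2 z) -> exists w (y R^2 w & z = w)).

forall x forall y forall z ((x R^2 y & x R^2 z) -> exists w (y R^2 w & z = w))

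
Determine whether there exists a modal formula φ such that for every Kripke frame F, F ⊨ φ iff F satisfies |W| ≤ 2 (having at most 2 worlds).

Any modally definable frame class is closed under disjoint unions.
Any modal formula valid on each of 3 disjoint one-world frames is valid on their disjoint union (validity is preserved under disjoint unions). Each one-world frame has |W|=1≤2, but the union has |W|=3.
Hence having at most 2 worlds is not modally definable.

No — not modally definable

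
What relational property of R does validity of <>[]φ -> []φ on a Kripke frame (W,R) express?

This is frame-equivalent to ◇φ → □◇φ (substitute ¬φ for φ and contrapose).
Suppose ◇φ→□◇φ is valid. Take Rxy, Rxz and set V(φ)={y}. Then ◇φ at x, so □◇φ at x, so ◇φ at z, so some w with Rzw has φ; w=y, i.e. Rzy. By symmetry of the argument, Ryz.
The converse is a direct semantic check.
So the correspondent is the Euclidean property.

the Euclidean property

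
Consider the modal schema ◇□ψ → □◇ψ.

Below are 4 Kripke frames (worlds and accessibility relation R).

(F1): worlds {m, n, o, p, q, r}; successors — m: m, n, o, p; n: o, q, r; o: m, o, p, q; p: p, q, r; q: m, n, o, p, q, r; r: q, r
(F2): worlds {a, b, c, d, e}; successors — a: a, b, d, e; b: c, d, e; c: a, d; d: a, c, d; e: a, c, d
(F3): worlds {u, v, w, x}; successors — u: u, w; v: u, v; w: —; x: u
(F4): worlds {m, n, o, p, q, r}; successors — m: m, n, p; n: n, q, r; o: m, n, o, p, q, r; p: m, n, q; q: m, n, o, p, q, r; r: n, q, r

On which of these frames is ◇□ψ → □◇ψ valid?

(F2), (F4)

Frame correspondent (Sahlqvist): ∀x ∀y ∀z (Rxy ∧ Rxz → ∃w (Ryw ∧ Rzw)) — i.e. convergence.
(F1): fails — Rqm and Rqr but m and r have no common successor.
(F2): ✓.
(F3): fails — Ruw and Ruw but w and w have no common successor.
(F4): ✓.
Valid on: (F2), (F4).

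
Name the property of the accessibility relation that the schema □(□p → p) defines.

shift-reflexivity: ∀x ∀y (Rxy → Ryy)

Suppose □(□p→p) is valid. Take Rxy and set V(p)={w : Ryw}. Then at y, □p holds; since □(□p→p) at x, □p→p at y, so p at y, i.e. Ryy.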